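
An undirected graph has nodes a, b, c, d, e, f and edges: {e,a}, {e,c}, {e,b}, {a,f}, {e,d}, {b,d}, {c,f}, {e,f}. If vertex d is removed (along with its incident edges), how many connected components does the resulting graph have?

With d gone, the remaining components are: {a, b, c, e, f}.
That is 1 component.

1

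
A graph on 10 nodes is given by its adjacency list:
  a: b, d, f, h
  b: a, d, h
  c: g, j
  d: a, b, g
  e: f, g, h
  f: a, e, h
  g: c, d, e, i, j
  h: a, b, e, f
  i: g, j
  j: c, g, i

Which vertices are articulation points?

Removing g increases the component count from 1 to 2, so g is a cut vertex.
By contrast removing f leaves 1 component; it is not a cut vertex. No other vertex is a cut vertex either.

g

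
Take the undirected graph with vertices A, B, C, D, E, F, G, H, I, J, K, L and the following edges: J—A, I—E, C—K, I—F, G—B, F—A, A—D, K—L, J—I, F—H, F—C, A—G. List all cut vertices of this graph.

Removing A increases the component count from 1 to 3, so A is a cut vertex.
Removing C increases the component count from 1 to 2, so C is a cut vertex.
Removing F increases the component count from 1 to 3, so F is a cut vertex.
Likewise G, I, K are cut vertices.
By contrast removing H leaves 1 component; it is not a cut vertex. No other vertex is a cut vertex either.

A, C, F, G, I, K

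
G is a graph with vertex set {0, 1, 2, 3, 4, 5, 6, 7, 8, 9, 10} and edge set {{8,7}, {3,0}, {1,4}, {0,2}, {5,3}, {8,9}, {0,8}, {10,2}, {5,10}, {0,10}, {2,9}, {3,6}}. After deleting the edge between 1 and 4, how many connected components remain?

3

Before removal there are 2 components.
1–4 is a bridge — removing it separates 1's side from 4's side.
After removal: 3 components.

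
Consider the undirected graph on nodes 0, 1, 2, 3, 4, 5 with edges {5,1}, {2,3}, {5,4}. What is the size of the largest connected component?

0 is isolated — a component by itself.
Starting from 2 we can reach 2, 3. That is one component of size 2.
Starting from 1 we can reach 1, 4, 5. That is one component of size 3.
The largest has 3 vertices.

3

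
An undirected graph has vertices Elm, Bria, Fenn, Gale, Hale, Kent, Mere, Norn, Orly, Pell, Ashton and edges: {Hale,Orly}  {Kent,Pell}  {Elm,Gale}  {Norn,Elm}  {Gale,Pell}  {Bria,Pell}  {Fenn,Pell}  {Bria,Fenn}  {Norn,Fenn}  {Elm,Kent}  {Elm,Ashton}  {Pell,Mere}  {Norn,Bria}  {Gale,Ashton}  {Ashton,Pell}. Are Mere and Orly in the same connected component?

The component containing Mere is {Elm, Bria, Fenn, Gale, Kent, Mere, Norn, Pell, Ashton}, and Orly is not in it.

No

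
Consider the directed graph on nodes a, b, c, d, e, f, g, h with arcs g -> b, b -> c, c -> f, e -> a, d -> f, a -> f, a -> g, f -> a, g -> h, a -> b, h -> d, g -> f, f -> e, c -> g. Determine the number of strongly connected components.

1

{a, b, c, d, e, f, g, h} are all mutually reachable — one SCC of size 8.
That gives 1 strongly connected component.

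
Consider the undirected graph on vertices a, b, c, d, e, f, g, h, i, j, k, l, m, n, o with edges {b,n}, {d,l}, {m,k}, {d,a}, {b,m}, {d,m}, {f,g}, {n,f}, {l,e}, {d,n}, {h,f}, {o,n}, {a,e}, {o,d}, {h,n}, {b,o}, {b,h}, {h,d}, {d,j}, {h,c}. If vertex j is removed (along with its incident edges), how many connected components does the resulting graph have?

2

With j gone, the remaining components are: {i}; {a, b, c, d, e, f, g, h, k, l, m, n, o}.
That is 2 components.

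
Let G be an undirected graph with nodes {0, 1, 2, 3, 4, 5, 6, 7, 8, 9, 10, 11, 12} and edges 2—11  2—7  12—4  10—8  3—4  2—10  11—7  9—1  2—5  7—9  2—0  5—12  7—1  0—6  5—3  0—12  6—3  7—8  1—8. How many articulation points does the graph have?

1

Removing 2 increases the component count from 1 to 2, so 2 is a cut vertex.
By contrast removing 1 leaves 1 component; it is not a cut vertex. No other vertex is a cut vertex either.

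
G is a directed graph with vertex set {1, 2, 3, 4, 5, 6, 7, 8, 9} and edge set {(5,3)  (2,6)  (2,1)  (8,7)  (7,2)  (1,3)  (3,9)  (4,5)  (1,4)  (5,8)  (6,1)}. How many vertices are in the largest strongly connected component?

{1, 2, 4, 5, 6, 7, 8} are all mutually reachable — one SCC of size 7.
{9} is an SCC by itself.
{3} is an SCC by itself.
The largest has 7 vertices.

7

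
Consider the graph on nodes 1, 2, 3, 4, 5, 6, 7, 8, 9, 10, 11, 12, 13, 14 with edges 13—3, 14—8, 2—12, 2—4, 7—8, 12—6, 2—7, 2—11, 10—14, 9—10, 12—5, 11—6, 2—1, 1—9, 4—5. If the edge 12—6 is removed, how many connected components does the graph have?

2

12 and 6 are still connected via 12-2-11-6, so the component count stays at 2.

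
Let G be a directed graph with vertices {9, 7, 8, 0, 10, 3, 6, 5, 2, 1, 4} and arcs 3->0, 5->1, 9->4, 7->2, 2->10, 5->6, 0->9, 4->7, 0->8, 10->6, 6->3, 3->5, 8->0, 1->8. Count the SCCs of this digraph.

1

{0, 1, 2, 3, 4, 5, 6, 7, 8, 9, 10} are all mutually reachable — one SCC of size 11.
That gives 1 strongly connected component.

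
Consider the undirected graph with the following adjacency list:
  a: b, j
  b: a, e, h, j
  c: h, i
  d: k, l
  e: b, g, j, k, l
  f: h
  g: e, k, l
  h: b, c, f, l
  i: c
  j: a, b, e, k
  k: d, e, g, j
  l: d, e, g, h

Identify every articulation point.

Removing c increases the component count from 1 to 2, so c is a cut vertex.
Removing h increases the component count from 1 to 3, so h is a cut vertex.
By contrast removing j leaves 1 component; it is not a cut vertex. No other vertex is a cut vertex either.

c, h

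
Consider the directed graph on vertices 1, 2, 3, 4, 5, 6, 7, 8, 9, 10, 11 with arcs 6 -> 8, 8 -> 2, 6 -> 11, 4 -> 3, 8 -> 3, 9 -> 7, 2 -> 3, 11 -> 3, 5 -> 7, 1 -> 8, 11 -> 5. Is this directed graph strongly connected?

No

There is no directed path from 4 to 6, so the graph is not strongly connected.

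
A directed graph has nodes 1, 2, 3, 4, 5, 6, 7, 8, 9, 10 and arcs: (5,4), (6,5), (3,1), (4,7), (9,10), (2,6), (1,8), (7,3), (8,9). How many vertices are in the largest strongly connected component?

{2} is an SCC by itself.
{3} is an SCC by itself.
{5} is an SCC by itself.
{9} is an SCC by itself.
{7} is an SCC by itself.
(and 5 more singleton SCCs)
The largest has 1 vertex.

1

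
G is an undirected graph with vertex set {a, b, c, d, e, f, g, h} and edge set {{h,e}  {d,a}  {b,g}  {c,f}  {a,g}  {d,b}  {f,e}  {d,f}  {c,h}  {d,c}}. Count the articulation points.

1

Removing d increases the component count from 1 to 2, so d is a cut vertex.
By contrast removing g leaves 1 component; it is not a cut vertex. No other vertex is a cut vertex either.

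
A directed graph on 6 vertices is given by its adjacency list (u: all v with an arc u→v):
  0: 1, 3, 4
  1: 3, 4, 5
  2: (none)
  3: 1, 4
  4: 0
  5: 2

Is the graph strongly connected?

There is no directed path from 5 to 1, so the graph is not strongly connected.

No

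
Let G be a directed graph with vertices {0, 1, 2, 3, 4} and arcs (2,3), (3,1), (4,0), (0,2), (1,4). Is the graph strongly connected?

Yes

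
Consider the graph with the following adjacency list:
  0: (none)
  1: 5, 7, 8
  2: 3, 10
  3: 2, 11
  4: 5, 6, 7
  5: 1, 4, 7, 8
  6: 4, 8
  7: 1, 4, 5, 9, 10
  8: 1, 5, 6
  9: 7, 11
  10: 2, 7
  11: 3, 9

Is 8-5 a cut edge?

After removing 8-5, the path 8-1-5 still connects them, so the edge is not a bridge.

No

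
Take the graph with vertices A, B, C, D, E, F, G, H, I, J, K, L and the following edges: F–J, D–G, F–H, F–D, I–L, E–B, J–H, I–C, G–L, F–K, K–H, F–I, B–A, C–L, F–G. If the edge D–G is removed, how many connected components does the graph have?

D and G are still connected via D-F-G, so the component count stays at 2.

2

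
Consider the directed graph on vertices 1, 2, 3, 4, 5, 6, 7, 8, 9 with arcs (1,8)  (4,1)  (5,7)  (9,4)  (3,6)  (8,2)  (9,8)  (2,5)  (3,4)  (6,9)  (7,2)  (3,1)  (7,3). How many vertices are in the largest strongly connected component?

9

{1, 2, 3, 4, 5, 6, 7, 8, 9} are all mutually reachable — one SCC of size 9.
The largest has 9 vertices.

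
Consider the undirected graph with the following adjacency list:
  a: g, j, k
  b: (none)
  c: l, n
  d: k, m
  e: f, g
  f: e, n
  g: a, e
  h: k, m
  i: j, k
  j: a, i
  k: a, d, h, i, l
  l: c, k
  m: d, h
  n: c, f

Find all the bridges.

The edges on the cycle k-i-j-a-k are not bridges since each lies on that cycle.
Every edge lies on some cycle, so there are no bridges.

none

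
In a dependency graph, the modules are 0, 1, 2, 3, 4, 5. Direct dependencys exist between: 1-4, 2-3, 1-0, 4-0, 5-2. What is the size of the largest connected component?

Starting from 2 we can reach 2, 3, 5. That is one component of size 3.
Starting from 0 we can reach 0, 1, 4. That is one component of size 3.
The largest has 3 vertices.

3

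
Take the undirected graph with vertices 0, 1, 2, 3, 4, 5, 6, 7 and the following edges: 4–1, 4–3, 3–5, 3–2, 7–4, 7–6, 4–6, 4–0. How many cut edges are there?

The edges on the cycle 7-4-6-7 are not bridges since each lies on that cycle.
But removing 3–2 disconnects 3 from 2; removing 3–5 disconnects 3 from 5; removing 4–1 disconnects 4 from 1; removing 4–0 disconnects 4 from 0 — these are bridges.
In total 5 edges are bridges.

5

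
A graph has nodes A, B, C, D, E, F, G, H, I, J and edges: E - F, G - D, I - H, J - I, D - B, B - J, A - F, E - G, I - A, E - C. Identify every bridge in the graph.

C-E, H-I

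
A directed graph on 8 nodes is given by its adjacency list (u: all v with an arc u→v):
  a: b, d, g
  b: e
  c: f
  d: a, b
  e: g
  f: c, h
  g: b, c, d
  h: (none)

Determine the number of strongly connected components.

{a, b, d, e, g} are all mutually reachable — one SCC of size 5.
{c, f} are all mutually reachable — one SCC of size 2.
{h} is an SCC by itself.
That gives 3 strongly connected components.

3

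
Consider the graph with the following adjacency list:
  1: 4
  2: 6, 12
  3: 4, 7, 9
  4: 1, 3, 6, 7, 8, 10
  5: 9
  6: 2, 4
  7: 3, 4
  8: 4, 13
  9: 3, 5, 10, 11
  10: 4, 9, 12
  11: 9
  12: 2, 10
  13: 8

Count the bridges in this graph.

The edges on the cycle 4-3-9-10-4 are not bridges since each lies on that cycle.
But removing 9-5 disconnects 9 from 5; removing 1-4 disconnects 1 from 4; removing 8-4 disconnects 8 from 4; removing 8-13 disconnects 8 from 13 — these are bridges.
In total 5 edges are bridges.

5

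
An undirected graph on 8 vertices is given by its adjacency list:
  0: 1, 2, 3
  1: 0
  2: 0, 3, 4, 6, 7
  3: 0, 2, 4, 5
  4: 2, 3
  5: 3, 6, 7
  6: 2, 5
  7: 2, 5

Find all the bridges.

0-1

The edges on the cycle 3-0-2-3 are not bridges since each lies on that cycle.
But removing 0-1 disconnects 0 from 1 — this is a bridge.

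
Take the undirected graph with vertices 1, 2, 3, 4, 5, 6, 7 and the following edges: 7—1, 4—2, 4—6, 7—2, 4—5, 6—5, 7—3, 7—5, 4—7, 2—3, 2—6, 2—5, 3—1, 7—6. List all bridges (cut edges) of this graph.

none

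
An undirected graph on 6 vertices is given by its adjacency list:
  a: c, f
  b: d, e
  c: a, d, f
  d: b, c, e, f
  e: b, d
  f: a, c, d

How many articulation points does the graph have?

Removing d increases the component count from 1 to 2, so d is a cut vertex.
By contrast removing a leaves 1 component; it is not a cut vertex. No other vertex is a cut vertex either.

1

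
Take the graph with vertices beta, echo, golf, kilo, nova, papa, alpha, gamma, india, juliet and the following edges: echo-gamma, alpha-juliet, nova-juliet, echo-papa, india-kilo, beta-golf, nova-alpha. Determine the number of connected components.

4

Starting from kilo we can reach kilo, india. That is one component of size 2.
Starting from beta we can reach beta, golf. That is one component of size 2.
Starting from nova we can reach nova, alpha, juliet. That is one component of size 3.
Starting from echo we can reach echo, papa, gamma. That is one component of size 3.
Total: 4 components.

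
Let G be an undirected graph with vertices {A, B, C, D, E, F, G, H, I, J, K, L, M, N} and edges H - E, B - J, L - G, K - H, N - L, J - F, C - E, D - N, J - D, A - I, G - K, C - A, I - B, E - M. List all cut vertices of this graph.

E, J

Removing E increases the component count from 1 to 2, so E is a cut vertex.
Removing J increases the component count from 1 to 2, so J is a cut vertex.
By contrast removing N leaves 1 component; it is not a cut vertex. No other vertex is a cut vertex either.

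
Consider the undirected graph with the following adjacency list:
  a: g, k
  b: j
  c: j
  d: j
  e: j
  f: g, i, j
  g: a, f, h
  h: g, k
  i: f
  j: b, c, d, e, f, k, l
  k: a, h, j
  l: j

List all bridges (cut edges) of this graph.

The edges on the cycle k-j-f-g-a-k are not bridges since each lies on that cycle.
But removing j-c disconnects j from c; removing f-i disconnects f from i; removing j-d disconnects j from d; removing j-b disconnects j from b — these are bridges.
In total 6 edges are bridges.

b-j, c-j, d-j, e-j, f-i, j-l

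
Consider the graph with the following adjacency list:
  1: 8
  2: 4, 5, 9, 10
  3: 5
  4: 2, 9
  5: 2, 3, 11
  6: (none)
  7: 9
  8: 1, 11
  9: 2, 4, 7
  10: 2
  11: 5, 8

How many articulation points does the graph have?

5

Removing 2 increases the component count from 2 to 4, so 2 is a cut vertex.
Removing 5 increases the component count from 2 to 4, so 5 is a cut vertex.
Removing 8 increases the component count from 2 to 3, so 8 is a cut vertex.
Likewise 9, 11 are cut vertices.
By contrast removing 3 leaves 2 components; it is not a cut vertex. No other vertex is a cut vertex either.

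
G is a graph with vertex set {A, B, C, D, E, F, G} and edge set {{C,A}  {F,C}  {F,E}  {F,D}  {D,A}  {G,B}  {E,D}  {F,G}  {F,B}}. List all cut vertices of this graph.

Removing F increases the component count from 1 to 2, so F is a cut vertex.
By contrast removing C leaves 1 component; it is not a cut vertex. No other vertex is a cut vertex either.

F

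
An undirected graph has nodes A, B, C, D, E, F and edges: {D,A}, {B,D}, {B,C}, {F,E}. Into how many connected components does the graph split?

Starting from E we can reach E, F. That is one component of size 2.
Starting from A we can reach A, B, C, D. That is one component of size 4.
Total: 2 components.

2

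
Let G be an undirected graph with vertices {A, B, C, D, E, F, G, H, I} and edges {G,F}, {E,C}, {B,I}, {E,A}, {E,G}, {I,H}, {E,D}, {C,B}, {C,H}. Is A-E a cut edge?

Yes

Removing A-E leaves no path between A and E: the component count goes from 1 to 2. So it is a bridge.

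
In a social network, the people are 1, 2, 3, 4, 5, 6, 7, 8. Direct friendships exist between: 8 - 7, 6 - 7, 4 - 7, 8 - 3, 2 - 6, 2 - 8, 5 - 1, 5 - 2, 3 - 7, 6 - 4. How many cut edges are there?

The edges on the cycle 2-8-3-7-4-6-2 are not bridges since each lies on that cycle.
But removing 1 - 5 disconnects 1 from 5; removing 5 - 2 disconnects 5 from 2 — these are bridges.
That makes 2 bridges.

2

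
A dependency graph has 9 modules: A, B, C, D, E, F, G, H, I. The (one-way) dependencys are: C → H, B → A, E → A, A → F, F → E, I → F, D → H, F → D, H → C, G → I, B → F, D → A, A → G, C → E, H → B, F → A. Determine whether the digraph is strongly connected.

From A we can reach every vertex (A, B, C, D, E, F, G, H, I), and every vertex can reach A (A, B, C, D, E, F, G, H, I). So the whole graph is one strongly connected component.

Yes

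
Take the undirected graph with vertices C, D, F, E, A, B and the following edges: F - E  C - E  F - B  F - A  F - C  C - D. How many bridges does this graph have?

The edges on the cycle F-C-E-F are not bridges since each lies on that cycle.
But removing F - A disconnects F from A; removing F - B disconnects F from B; removing D - C disconnects D from C — these are bridges.
That makes 3 bridges.

3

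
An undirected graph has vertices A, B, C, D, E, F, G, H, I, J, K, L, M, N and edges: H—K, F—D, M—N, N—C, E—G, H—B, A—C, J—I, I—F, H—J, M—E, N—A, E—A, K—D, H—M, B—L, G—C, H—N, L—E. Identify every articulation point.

H

Removing H increases the component count from 1 to 2, so H is a cut vertex.
By contrast removing D leaves 1 component; it is not a cut vertex. No other vertex is a cut vertex either.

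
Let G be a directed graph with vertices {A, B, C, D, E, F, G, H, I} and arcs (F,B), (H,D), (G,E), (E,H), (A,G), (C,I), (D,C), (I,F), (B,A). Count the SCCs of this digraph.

{A, B, C, D, E, F, G, H, I} are all mutually reachable — one SCC of size 9.
That gives 1 strongly connected component.

1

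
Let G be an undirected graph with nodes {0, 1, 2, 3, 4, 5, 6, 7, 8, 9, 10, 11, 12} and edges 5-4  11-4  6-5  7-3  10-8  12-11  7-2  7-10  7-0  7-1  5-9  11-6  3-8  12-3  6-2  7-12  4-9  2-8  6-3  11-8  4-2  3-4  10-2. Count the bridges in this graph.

2

The edges on the cycle 7-10-2-8-11-12-7 are not bridges since each lies on that cycle.
But removing 0-7 disconnects 0 from 7; removing 7-1 disconnects 7 from 1 — these are bridges.
That makes 2 bridges.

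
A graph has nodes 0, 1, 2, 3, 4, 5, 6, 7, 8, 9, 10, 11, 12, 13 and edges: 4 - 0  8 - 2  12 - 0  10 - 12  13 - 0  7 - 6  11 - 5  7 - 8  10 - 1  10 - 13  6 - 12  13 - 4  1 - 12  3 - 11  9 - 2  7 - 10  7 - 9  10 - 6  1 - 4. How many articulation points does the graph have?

2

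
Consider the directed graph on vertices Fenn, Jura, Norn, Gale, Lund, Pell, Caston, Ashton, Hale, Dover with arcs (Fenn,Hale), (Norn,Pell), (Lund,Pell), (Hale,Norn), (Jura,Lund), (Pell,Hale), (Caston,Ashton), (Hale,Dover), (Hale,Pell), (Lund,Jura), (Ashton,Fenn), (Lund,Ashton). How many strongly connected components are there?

{Hale, Norn, Pell} are all mutually reachable — one SCC of size 3.
{Jura, Lund} are all mutually reachable — one SCC of size 2.
{Caston} is an SCC by itself.
{Fenn} is an SCC by itself.
{Gale} is an SCC by itself.
(and 2 more singleton SCCs)
That gives 7 strongly connected components.

7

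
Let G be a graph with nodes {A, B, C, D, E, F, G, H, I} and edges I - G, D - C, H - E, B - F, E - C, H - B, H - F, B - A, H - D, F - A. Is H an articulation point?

Deleting H raises the number of components from 2 to 3, so H is a cut vertex.

Yes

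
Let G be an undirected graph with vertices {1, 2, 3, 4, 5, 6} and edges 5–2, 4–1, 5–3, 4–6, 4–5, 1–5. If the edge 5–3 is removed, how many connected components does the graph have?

Before removal there is 1 component.
5–3 is a bridge — removing it separates 5's side from 3's side.
After removal: 2 components.

2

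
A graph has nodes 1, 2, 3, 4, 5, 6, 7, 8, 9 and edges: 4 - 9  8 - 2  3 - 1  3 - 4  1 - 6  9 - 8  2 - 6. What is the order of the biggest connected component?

7 is isolated — a component by itself.
5 is isolated — a component by itself.
Starting from 1 we can reach 1, 2, 3, 4, 6, 8, 9. That is one component of size 7.
The largest has 7 vertices.

7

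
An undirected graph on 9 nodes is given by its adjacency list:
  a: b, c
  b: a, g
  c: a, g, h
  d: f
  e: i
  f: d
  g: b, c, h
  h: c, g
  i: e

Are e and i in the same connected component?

Yes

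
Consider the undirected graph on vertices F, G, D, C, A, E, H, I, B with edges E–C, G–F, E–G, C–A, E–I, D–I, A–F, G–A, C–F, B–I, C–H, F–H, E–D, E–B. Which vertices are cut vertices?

E

Removing E increases the component count from 1 to 2, so E is a cut vertex.
By contrast removing A leaves 1 component; it is not a cut vertex. No other vertex is a cut vertex either.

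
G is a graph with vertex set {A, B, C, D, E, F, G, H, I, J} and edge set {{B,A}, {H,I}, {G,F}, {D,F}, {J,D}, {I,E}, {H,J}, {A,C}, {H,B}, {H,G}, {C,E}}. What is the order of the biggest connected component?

10

Starting from A we can reach A, B, C, D, E, F, G, H, I, J. That is one component of size 10.
The largest has 10 vertices.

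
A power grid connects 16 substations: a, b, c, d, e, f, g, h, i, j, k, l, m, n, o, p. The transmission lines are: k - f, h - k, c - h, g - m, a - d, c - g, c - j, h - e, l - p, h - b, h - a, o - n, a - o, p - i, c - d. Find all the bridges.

The edges on the cycle c-h-a-d-c are not bridges since each lies on that cycle.
But removing k - f disconnects k from f; removing o - a disconnects o from a; removing l - p disconnects l from p; removing c - g disconnects c from g — these are bridges.
In total 11 edges are bridges.

a-o, b-h, c-g, c-j, e-h, f-k, g-m, h-k, i-p, l-p, n-o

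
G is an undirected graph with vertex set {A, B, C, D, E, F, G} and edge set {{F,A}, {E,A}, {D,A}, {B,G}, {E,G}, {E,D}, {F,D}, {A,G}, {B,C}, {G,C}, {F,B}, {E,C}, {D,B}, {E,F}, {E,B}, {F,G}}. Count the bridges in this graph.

0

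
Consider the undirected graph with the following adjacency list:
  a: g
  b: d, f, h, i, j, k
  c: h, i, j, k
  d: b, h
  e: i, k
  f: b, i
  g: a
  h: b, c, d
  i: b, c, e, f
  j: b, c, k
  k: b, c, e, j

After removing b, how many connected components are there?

2

With b gone, the remaining components are: {a, g}; {c, d, e, f, h, i, j, k}.
That is 2 components.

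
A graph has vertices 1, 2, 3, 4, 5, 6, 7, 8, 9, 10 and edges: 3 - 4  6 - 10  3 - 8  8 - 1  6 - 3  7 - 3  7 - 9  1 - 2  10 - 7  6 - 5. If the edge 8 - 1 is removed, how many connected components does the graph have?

2

Before removal there is 1 component.
8 - 1 is a bridge — removing it separates 8's side from 1's side.
After removal: 2 components.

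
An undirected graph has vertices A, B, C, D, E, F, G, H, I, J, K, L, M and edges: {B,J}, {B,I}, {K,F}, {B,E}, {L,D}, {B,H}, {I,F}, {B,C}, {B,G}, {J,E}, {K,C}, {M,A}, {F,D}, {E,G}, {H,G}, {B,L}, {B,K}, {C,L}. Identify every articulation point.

B

Removing B increases the component count from 2 to 3, so B is a cut vertex.
By contrast removing I leaves 2 components; it is not a cut vertex. No other vertex is a cut vertex either.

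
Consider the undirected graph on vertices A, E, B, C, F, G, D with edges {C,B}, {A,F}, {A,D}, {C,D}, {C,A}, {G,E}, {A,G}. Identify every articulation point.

A, C, G

Removing A increases the component count from 1 to 3, so A is a cut vertex.
Removing C increases the component count from 1 to 2, so C is a cut vertex.
Removing G increases the component count from 1 to 2, so G is a cut vertex.
By contrast removing D leaves 1 component; it is not a cut vertex. No other vertex is a cut vertex either.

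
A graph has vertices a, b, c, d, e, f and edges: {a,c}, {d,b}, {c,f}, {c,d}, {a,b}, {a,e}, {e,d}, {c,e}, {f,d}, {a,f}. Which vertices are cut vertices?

Removing b, for instance, still leaves 1 component. No single vertex removal increases the component count — the graph has no articulation points.

none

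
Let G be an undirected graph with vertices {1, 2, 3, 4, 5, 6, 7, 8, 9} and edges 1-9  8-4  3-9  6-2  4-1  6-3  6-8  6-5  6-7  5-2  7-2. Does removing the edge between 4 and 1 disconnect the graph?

No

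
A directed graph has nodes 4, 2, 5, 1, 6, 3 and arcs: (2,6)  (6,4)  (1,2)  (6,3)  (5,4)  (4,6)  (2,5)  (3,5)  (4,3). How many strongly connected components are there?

3

{3, 4, 5, 6} are all mutually reachable — one SCC of size 4.
{1} is an SCC by itself.
{2} is an SCC by itself.
That gives 3 strongly connected components.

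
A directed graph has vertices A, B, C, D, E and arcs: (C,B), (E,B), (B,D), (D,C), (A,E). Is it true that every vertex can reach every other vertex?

No

There is no directed path from D to A, so the graph is not strongly connected.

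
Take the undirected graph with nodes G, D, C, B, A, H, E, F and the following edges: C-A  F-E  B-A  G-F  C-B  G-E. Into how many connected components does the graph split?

4

H is isolated — a component by itself.
D is isolated — a component by itself.
Starting from A we can reach A, B, C. That is one component of size 3.
Starting from E we can reach E, F, G. That is one component of size 3.
Total: 4 components.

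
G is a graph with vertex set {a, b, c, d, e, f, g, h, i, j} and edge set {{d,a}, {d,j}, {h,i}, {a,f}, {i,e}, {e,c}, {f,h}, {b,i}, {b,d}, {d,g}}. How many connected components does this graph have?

1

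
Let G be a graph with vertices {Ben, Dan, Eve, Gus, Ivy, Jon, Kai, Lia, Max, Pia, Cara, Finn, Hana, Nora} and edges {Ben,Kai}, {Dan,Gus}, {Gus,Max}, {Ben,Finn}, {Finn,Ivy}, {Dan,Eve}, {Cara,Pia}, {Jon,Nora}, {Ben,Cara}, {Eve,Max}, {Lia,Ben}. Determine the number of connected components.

Hana is isolated — a component by itself.
Starting from Jon we can reach Jon, Nora. That is one component of size 2.
Starting from Dan we can reach Dan, Eve, Gus, Max. That is one component of size 4.
Starting from Ben we can reach Ben, Ivy, Kai, Lia, Pia, Cara, Finn. That is one component of size 7.
Total: 4 components.

4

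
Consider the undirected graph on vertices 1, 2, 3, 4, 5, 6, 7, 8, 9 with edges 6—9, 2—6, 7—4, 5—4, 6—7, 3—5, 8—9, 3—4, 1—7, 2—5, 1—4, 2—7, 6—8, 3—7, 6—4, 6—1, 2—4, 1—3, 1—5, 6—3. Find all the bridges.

none

The edges on the cycle 2-6-1-5-2 are not bridges since each lies on that cycle.
Every edge lies on some cycle, so there are no bridges.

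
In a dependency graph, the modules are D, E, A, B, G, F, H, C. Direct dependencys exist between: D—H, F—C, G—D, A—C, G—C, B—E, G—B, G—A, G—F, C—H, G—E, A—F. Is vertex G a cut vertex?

Yes

Deleting G raises the number of components from 1 to 2, so G is a cut vertex.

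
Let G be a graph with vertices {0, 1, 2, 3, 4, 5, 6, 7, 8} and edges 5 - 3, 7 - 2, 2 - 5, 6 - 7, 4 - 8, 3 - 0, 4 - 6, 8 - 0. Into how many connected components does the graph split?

2

1 is isolated — a component by itself.
Starting from 0 we can reach 0, 2, 3, 4, 5, 6, 7, 8. That is one component of size 8.
Total: 2 components.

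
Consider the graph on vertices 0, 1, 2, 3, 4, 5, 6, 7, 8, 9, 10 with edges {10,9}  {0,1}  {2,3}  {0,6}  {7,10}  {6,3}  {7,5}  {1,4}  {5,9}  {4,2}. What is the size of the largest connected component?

8 is isolated — a component by itself.
Starting from 5 we can reach 5, 7, 9, 10. That is one component of size 4.
Starting from 0 we can reach 0, 1, 2, 3, 4, 6. That is one component of size 6.
The largest has 6 vertices.

6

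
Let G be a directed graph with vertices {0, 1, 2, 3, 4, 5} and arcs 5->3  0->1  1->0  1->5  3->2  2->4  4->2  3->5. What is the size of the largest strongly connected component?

{2, 4} are all mutually reachable — one SCC of size 2.
{0, 1} are all mutually reachable — one SCC of size 2.
{3, 5} are all mutually reachable — one SCC of size 2.
The largest has 2 vertices.

2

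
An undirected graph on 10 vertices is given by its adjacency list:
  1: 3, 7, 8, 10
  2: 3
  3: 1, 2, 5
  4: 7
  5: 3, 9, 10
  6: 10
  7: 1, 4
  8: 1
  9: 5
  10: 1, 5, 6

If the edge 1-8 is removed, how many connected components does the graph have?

Before removal there is 1 component.
1-8 is a bridge — removing it separates 1's side from 8's side.
After removal: 2 components.

2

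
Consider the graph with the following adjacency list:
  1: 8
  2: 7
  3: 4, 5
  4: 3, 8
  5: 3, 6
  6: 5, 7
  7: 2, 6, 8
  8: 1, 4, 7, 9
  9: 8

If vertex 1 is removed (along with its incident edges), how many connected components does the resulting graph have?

With 1 gone, the remaining components are: {2, 3, 4, 5, 6, 7, 8, 9}.
That is 1 component.

1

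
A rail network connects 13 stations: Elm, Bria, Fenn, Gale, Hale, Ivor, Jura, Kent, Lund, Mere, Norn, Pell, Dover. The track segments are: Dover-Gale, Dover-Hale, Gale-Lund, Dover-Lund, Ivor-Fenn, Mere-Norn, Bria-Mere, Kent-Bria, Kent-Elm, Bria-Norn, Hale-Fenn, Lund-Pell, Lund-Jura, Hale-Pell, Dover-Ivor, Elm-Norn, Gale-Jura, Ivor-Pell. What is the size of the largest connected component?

8

Starting from Elm we can reach Elm, Bria, Kent, Mere, Norn. That is one component of size 5.
Starting from Fenn we can reach Fenn, Gale, Hale, Ivor, Jura, Lund, Pell, Dover. That is one component of size 8.
The largest has 8 vertices.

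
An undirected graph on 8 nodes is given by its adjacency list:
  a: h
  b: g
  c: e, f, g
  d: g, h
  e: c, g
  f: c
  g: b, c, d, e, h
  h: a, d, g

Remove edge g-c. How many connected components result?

1

g and c are still connected via g-e-c, so the component count stays at 1.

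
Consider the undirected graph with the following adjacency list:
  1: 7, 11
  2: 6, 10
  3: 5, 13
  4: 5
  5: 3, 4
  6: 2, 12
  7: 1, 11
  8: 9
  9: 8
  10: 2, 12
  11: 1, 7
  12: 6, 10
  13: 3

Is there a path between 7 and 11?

Yes

From 7 we can reach 1, 7, 11, which includes 11.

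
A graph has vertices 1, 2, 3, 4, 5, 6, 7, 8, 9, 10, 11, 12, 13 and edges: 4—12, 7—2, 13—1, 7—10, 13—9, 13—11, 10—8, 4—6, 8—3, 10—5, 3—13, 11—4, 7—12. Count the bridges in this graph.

5

The edges on the cycle 7-10-8-3-13-11-4-12-7 are not bridges since each lies on that cycle.
But removing 1—13 disconnects 1 from 13; removing 10—5 disconnects 10 from 5; removing 6—4 disconnects 6 from 4; removing 9—13 disconnects 9 from 13 — these are bridges.
In total 5 edges are bridges.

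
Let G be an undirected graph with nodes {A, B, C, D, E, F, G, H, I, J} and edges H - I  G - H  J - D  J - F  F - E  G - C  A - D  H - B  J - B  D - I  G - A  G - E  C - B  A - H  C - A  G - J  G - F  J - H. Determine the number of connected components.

1

Starting from A we can reach A, B, C, D, E, F, G, H, I, J. That is one component of size 10.
Total: 1 component.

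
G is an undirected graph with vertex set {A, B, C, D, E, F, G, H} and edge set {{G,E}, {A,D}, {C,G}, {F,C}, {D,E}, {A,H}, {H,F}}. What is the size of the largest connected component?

7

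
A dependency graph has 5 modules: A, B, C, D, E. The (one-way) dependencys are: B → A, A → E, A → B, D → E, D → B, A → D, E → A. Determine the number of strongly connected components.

2

{A, B, D, E} are all mutually reachable — one SCC of size 4.
{C} is an SCC by itself.
That gives 2 strongly connected components.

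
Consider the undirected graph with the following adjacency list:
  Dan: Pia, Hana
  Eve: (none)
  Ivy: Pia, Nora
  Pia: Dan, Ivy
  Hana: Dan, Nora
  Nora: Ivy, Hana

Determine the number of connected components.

Eve is isolated — a component by itself.
Starting from Dan we can reach Dan, Ivy, Pia, Hana, Nora. That is one component of size 5.
Total: 2 components.

2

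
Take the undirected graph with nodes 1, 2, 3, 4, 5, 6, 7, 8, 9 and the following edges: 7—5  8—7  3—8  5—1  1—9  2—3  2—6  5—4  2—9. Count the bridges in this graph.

2

The edges on the cycle 2-3-8-7-5-1-9-2 are not bridges since each lies on that cycle.
But removing 2—6 disconnects 2 from 6; removing 4—5 disconnects 4 from 5 — these are bridges.
That makes 2 bridges.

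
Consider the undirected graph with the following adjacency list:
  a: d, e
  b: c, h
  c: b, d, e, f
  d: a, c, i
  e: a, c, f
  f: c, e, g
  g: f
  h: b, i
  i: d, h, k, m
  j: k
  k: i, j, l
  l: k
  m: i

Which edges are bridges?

f-g, i-k, i-m, j-k, k-l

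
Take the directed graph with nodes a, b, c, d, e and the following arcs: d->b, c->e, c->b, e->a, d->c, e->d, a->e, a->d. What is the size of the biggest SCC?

4

{a, c, d, e} are all mutually reachable — one SCC of size 4.
{b} is an SCC by itself.
The largest has 4 vertices.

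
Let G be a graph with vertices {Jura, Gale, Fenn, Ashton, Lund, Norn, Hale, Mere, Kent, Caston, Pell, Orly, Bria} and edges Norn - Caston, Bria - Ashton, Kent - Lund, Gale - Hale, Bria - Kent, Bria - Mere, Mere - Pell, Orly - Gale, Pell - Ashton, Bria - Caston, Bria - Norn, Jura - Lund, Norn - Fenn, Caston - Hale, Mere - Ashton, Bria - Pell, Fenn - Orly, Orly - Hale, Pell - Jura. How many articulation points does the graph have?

Removing Bria increases the component count from 1 to 2, so Bria is a cut vertex.
By contrast removing Caston leaves 1 component; it is not a cut vertex. No other vertex is a cut vertex either.

1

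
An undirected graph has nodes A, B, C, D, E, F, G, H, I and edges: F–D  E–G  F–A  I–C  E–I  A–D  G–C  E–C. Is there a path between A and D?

From A we can reach A, D, F, which includes D.

Yes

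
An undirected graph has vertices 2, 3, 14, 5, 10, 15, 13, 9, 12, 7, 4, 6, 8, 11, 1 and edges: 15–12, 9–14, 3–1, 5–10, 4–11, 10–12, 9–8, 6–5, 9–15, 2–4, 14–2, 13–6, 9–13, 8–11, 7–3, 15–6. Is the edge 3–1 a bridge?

Removing 3–1 leaves no path between 3 and 1: the component count goes from 2 to 3. So it is a bridge.

Yes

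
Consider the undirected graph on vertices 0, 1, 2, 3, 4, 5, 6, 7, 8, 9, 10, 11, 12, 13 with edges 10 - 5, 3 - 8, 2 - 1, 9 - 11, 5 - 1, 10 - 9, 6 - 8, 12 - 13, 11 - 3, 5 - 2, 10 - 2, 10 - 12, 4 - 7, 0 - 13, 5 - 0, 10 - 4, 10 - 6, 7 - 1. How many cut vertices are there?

1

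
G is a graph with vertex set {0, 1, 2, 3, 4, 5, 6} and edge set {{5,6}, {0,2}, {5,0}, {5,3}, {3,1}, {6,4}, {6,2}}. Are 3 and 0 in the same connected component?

From 3 we can reach 0, 1, 2, 3, 4, 5, 6, which includes 0.

Yes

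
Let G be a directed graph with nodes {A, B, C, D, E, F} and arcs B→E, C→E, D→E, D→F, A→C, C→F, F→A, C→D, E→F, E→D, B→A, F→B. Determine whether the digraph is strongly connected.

From D we can reach every vertex (A, B, C, D, E, F), and every vertex can reach D (A, B, C, D, E, F). So the whole graph is one strongly connected component.

Yes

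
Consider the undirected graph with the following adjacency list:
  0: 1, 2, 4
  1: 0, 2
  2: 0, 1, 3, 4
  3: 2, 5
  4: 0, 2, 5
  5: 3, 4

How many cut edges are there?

0

The edges on the cycle 2-3-5-4-2 are not bridges since each lies on that cycle.
Every edge lies on some cycle, so there are no bridges.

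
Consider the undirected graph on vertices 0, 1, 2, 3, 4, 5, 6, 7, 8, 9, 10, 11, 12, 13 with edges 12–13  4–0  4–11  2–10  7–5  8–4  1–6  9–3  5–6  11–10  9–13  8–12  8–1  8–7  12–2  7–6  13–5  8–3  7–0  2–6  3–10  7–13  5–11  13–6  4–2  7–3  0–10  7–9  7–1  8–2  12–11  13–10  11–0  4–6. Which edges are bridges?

The edges on the cycle 8-7-1-6-4-8 are not bridges since each lies on that cycle.
Every edge lies on some cycle, so there are no bridges.

none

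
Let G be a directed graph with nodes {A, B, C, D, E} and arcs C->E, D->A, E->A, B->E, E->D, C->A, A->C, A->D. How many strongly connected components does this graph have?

{A, C, D, E} are all mutually reachable — one SCC of size 4.
{B} is an SCC by itself.
That gives 2 strongly connected components.

2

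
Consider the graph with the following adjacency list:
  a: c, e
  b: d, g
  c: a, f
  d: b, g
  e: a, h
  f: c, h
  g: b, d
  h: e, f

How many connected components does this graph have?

2

Starting from b we can reach b, d, g. That is one component of size 3.
Starting from a we can reach a, c, e, f, h. That is one component of size 5.
Total: 2 components.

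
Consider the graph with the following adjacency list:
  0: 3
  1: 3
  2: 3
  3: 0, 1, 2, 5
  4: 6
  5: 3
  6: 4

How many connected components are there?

2

Starting from 4 we can reach 4, 6. That is one component of size 2.
Starting from 0 we can reach 0, 1, 2, 3, 5. That is one component of size 5.
Total: 2 components.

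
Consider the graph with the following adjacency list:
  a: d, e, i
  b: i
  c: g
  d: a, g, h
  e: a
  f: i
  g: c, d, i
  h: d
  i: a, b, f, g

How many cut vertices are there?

Removing a increases the component count from 1 to 2, so a is a cut vertex.
Removing d increases the component count from 1 to 2, so d is a cut vertex.
Removing g increases the component count from 1 to 2, so g is a cut vertex.
Likewise i is a cut vertex.
By contrast removing h leaves 1 component; it is not a cut vertex. No other vertex is a cut vertex either.

4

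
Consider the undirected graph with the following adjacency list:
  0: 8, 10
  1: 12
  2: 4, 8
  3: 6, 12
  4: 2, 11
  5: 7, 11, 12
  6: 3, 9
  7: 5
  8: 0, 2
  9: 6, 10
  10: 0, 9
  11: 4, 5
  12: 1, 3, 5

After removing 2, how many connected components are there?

1

With 2 gone, the remaining components are: {0, 1, 3, 4, 5, 6, 7, 8, 9, 10, 11, 12}.
That is 1 component.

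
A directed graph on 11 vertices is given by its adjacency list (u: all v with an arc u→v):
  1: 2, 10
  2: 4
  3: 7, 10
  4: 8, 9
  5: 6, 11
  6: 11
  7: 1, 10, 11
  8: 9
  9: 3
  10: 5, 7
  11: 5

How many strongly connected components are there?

2

{1, 2, 3, 4, 7, 8, 9, 10} are all mutually reachable — one SCC of size 8.
{5, 6, 11} are all mutually reachable — one SCC of size 3.
That gives 2 strongly connected components.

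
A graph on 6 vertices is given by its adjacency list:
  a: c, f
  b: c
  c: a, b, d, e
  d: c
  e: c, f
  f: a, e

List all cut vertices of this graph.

Removing c increases the component count from 1 to 3, so c is a cut vertex.
By contrast removing a leaves 1 component; it is not a cut vertex. No other vertex is a cut vertex either.

c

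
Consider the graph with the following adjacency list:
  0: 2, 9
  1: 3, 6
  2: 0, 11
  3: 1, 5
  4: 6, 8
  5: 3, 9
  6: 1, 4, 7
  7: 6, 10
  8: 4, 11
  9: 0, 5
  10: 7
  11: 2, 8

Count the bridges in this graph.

2

The edges on the cycle 11-8-4-6-1-3-5-9-0-2-11 are not bridges since each lies on that cycle.
But removing 7-10 disconnects 7 from 10; removing 7-6 disconnects 7 from 6 — these are bridges.
That makes 2 bridges.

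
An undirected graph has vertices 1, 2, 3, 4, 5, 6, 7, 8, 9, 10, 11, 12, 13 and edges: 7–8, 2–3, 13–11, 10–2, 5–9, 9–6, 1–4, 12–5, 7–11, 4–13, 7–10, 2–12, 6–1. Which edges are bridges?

The edges on the cycle 7-10-2-12-5-9-6-1-4-13-11-7 are not bridges since each lies on that cycle.
But removing 7–8 disconnects 7 from 8; removing 2–3 disconnects 2 from 3 — these are bridges.

2-3, 7-8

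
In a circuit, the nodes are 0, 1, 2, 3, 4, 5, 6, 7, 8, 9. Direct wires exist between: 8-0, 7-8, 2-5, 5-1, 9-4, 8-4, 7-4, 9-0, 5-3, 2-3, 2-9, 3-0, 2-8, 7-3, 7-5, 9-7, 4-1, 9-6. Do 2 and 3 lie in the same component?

Yes

From 2 we can reach 0, 1, 2, 3, 4, 5, 6, 7, 8, 9, which includes 3.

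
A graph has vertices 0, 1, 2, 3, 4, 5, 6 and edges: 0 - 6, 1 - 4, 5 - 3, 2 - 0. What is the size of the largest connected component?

Starting from 3 we can reach 3, 5. That is one component of size 2.
Starting from 1 we can reach 1, 4. That is one component of size 2.
Starting from 0 we can reach 0, 2, 6. That is one component of size 3.
The largest has 3 vertices.

3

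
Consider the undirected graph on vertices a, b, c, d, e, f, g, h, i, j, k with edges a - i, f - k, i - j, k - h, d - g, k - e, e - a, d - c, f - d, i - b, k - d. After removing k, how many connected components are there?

With k gone, the remaining components are: {h}; {c, d, f, g}; {a, b, e, i, j}.
That is 3 components.

3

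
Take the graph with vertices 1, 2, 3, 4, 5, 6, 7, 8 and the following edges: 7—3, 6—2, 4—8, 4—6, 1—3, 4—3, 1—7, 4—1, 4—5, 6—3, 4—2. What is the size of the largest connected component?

8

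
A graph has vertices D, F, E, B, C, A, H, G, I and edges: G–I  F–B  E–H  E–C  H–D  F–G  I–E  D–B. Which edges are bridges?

C-E

The edges on the cycle F-G-I-E-H-D-B-F are not bridges since each lies on that cycle.
But removing E–C disconnects E from C — this is a bridge.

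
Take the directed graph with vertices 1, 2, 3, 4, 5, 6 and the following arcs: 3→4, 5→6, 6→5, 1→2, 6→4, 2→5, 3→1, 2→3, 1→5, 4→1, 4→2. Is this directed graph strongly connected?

From 4 we can reach every vertex (1, 2, 3, 4, 5, 6), and every vertex can reach 4 (1, 2, 3, 4, 5, 6). So the whole graph is one strongly connected component.

Yes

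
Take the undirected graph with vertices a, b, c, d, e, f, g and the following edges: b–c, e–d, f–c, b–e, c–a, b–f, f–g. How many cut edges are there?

The edges on the cycle b-f-c-b are not bridges since each lies on that cycle.
But removing d–e disconnects d from e; removing f–g disconnects f from g; removing e–b disconnects e from b; removing a–c disconnects a from c — these are bridges.
That makes 4 bridges.

4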